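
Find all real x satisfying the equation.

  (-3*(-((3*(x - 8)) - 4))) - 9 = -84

Step 1. [(-3*(-((3*(x - 8)) - 4))) - 9 = -84] -3 divides every term; factor it out. So factor: (-((3*(x - 8)) - 4)) + 3 = 28.
Step 2. [(-((3*(x - 8)) - 4)) + 3 = 28] 3 comes off first (subtract 3), so sub: -((3*(x - 8)) - 4) = 25.
Step 3. [-((3*(x - 8)) - 4) = 25] flip signs both sides. So neg: (3*(x - 8)) - 4 = -25.
Step 4. [(3*(x - 8)) - 4 = -25] peel the -4: add 4 from each side, so sub: 3*(x - 8) = -21.
Step 5. [3*(x - 8) = -21] LHS = 3·(…); ÷3 both sides ⇒ div: x - 8 = -7.
Step 6. [x - 8 = -7] peel the -8: add 8 from each side. So sub: x = 1.

Answer: x ∈ {1}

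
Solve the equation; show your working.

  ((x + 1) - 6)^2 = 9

Step 1. [((x + 1) - 6)^2 = 9] LHS squared, RHS 9 ≥ 0: apply √ (±) ⇒ sqrt: (x + 1) - 6 = 3 or -3.
Step 2. [(x + 1) - 6 = 3 or -3] 6 comes off first (add 6), so sub: x + 1 = 9 or 3.
Step 3. [x + 1 = 9 or 3] 1 comes off first (subtract 1) ⇒ sub: x = 8 or 2.

Answer: x ∈ {2, 8}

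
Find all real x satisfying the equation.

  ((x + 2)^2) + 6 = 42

Step 1. [((x + 2)^2) + 6 = 42] subtract 6: x sits inside (… + 6). So sub: (x + 2)^2 = 36.
Step 2. [(x + 2)^2 = 36] √ both sides: 36 ≥ 0 gives two branches. So sqrt: x + 2 = 6 or -6.
Step 3. [x + 2 = 6 or -6] the outer +2 inverts by subtracting 2. So sub: x = 4 or -8.

Answer: x ∈ {-8, 4}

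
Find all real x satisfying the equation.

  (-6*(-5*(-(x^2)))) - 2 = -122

Step 1. [(-6*(-5*(-(x^2)))) - 2 = -122] peel the -2: add 2 from each side. So sub: -6*(-5*(-(x^2))) = -120.
Step 2. [-6*(-5*(-(x^2))) = -120] -6·(inner) — divide through by -6 ⇒ div: -5*(-(x^2)) = 20.
Step 3. [-5*(-(x^2)) = 20] leading coefficient -5: divide by -5, so div: -(x^2) = -4.
Step 4. [-(x^2) = -4] LHS negated; negate both sides. So neg: x^2 = 4.
Step 5. [x^2 = 4] √ both sides: 4 ≥ 0 gives two branches, so sqrt: x = 2 or -2.

Answer: x ∈ {-2, 2}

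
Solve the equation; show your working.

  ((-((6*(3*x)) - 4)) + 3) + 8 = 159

Step 1. [((-((6*(3*x)) - 4)) + 3) + 8 = 159] the outer +8 inverts by subtracting 8, so sub: (-((6*(3*x)) - 4)) + 3 = 151.
Step 2. [(-((6*(3*x)) - 4)) + 3 = 151] +3 is outermost — subtract 3 both sides ⇒ sub: -((6*(3*x)) - 4) = 148.
Step 3. [-((6*(3*x)) - 4) = 148] flip signs both sides ⇒ neg: (6*(3*x)) - 4 = -148.
Step 4. [(6*(3*x)) - 4 = -148] add 4: x sits inside (… - 4). So sub: 6*(3*x) = -144.
Step 5. [6*(3*x) = -144] leading coefficient 6: divide by 6. So div: 3*x = -24.
Step 6. [3*x = -24] divide by the outer 3. So div: x = -8.

Answer: x ∈ {-8}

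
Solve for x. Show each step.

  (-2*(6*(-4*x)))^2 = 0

Step 1. [(-2*(6*(-4*x)))^2 = 0] LHS squared, RHS 0 ≥ 0: apply √ (±), so sqrt: -2*(6*(-4*x)) = 0.
Step 2. [-2*(6*(-4*x)) = 0] -2·(inner) — divide through by -2, so div: 6*(-4*x) = 0.
Step 3. [6*(-4*x) = 0] 6 out front; divide by 6, so div: -4*x = 0.
Step 4. [-4*x = 0] -4 out front; divide by -4. So div: x = 0.

Answer: x ∈ {0}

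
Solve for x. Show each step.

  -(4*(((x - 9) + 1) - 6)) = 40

Step 1. [-(4*(((x - 9) + 1) - 6)) = 40] flip signs both sides. So neg: 4*(((x - 9) + 1) - 6) = -40.
Step 2. [4*(((x - 9) + 1) - 6) = -40] divide by the outer 4. So div: ((x - 9) + 1) - 6 = -10.
Step 3. [((x - 9) + 1) - 6 = -10] peel the -6: add 6 from each side. So sub: (x - 9) + 1 = -4.
Step 4. [(x - 9) + 1 = -4] 1 comes off first (subtract 1). So sub: x - 9 = -5.
Step 5. [x - 9 = -5] peel the -9: add 9 from each side. So sub: x = 4.

Answer: x ∈ {4}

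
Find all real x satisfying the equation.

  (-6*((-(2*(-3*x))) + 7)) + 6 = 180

Step 1. [(-6*((-(2*(-3*x))) + 7)) + 6 = 180] -6 divides every term; factor it out. So factor: ((-(2*(-3*x))) + 7) - 1 = -30.
Step 2. [((-(2*(-3*x))) + 7) - 1 = -30] the outer -1 inverts by adding 1, so sub: (-(2*(-3*x))) + 7 = -29.
Step 3. [(-(2*(-3*x))) + 7 = -29] the outer +7 inverts by subtracting 7 ⇒ sub: -(2*(-3*x)) = -36.
Step 4. [-(2*(-3*x)) = -36] LHS negated; negate both sides. So neg: 2*(-3*x) = 36.
Step 5. [2*(-3*x) = 36] 2·(inner) — divide through by 2 ⇒ div: -3*x = 18.
Step 6. [-3*x = 18] -3·(inner) — divide through by -3 ⇒ div: x = -6.

Answer: x ∈ {-6}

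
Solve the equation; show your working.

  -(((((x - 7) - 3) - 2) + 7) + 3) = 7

Step 1. [-(((((x - 7) - 3) - 2) + 7) + 3) = 7] LHS negated; negate both sides. So neg: ((((x - 7) - 3) - 2) + 7) + 3 = -7.
Step 2. [((((x - 7) - 3) - 2) + 7) + 3 = -7] peel the +3: subtract 3 from each side, so sub: (((x - 7) - 3) - 2) + 7 = -10.
Step 3. [(((x - 7) - 3) - 2) + 7 = -10] peel the +7: subtract 7 from each side. So sub: ((x - 7) - 3) - 2 = -17.
Step 4. [((x - 7) - 3) - 2 = -17] peel the -2: add 2 from each side, so sub: (x - 7) - 3 = -15.
Step 5. [(x - 7) - 3 = -15] the outer -3 inverts by adding 3 ⇒ sub: x - 7 = -12.
Step 6. [x - 7 = -12] the outer -7 inverts by adding 7 ⇒ sub: x = -5.

Answer: x ∈ {-5}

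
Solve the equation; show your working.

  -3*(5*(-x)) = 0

Step 1. [-3*(5*(-x)) = 0] leading coefficient -3: divide by -3 ⇒ div: 5*(-x) = 0.
Step 2. [5*(-x) = 0] 5·(inner) — divide through by 5. So div: -x = 0.
Step 3. [-x = 0] leading − — multiply by −1. So neg: x = 0.

Answer: x ∈ {0}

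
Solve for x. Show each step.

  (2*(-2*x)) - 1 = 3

Step 1. [(2*(-2*x)) - 1 = 3] the outer -1 inverts by adding 1 ⇒ sub: 2*(-2*x) = 4.
Step 2. [2*(-2*x) = 4] 2·(inner) — divide through by 2, so div: -2*x = 2.
Step 3. [-2*x = 2] -2·(inner) — divide through by -2, so div: x = -1.

Answer: x ∈ {-1}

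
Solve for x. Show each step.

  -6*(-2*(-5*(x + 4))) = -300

Step 1. [-6*(-2*(-5*(x + 4))) = -300] leading coefficient -6: divide by -6 ⇒ div: -2*(-5*(x + 4)) = 50.
Step 2. [-2*(-5*(x + 4)) = 50] -2 out front; divide by -2 ⇒ div: -5*(x + 4) = -25.
Step 3. [-5*(x + 4) = -25] divide by the outer -5, so div: x + 4 = 5.
Step 4. [x + 4 = 5] the outer +4 inverts by subtracting 4. So sub: x = 1.

Answer: x ∈ {1}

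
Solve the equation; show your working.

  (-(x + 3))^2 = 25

Step 1. [(-(x + 3))^2 = 25] 25 ≥ 0, LHS is (·)² — take ±√. So sqrt: -(x + 3) = 5 or -5.
Step 2. [-(x + 3) = 5 or -5] flip signs both sides. So neg: x + 3 = -5 or 5.
Step 3. [x + 3 = -5 or 5] 3 comes off first (subtract 3). So sub: x = -8 or 2.

Answer: x ∈ {-8, 2}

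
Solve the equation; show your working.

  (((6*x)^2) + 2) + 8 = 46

Step 1. [(((6*x)^2) + 2) + 8 = 46] subtract 8: x sits inside (… + 8) ⇒ sub: ((6*x)^2) + 2 = 38.
Step 2. [((6*x)^2) + 2 = 38] +2 is outermost — subtract 2 both sides. So sub: (6*x)^2 = 36.
Step 3. [(6*x)^2 = 36] √ both sides: 36 ≥ 0 gives two branches, so sqrt: 6*x = 6 or -6.
Step 4. [6*x = 6 or -6] LHS = 6·(…); ÷6 both sides, so div: x = 1 or -1.

Answer: x ∈ {-1, 1}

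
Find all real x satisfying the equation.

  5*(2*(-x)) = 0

Step 1. [5*(2*(-x)) = 0] LHS = 5·(…); ÷5 both sides. So div: 2*(-x) = 0.
Step 2. [2*(-x) = 0] divide by the outer 2 ⇒ div: -x = 0.
Step 3. [-x = 0] leading − — multiply by −1. So neg: x = 0.

Answer: x ∈ {0}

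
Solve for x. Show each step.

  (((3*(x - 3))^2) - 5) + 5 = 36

Step 1. [(((3*(x - 3))^2) - 5) + 5 = 36] the outer +5 inverts by subtracting 5 ⇒ sub: ((3*(x - 3))^2) - 5 = 31.
Step 2. [((3*(x - 3))^2) - 5 = 31] add 5: x sits inside (… - 5) ⇒ sub: (3*(x - 3))^2 = 36.
Step 3. [(3*(x - 3))^2 = 36] LHS squared, RHS 36 ≥ 0: apply √ (±) ⇒ sqrt: 3*(x - 3) = 6 or -6.
Step 4. [3*(x - 3) = 6 or -6] 3·(inner) — divide through by 3, so div: x - 3 = 2 or -2.
Step 5. [x - 3 = 2 or -2] peel the -3: add 3 from each side ⇒ sub: x = 5 or 1.

Answer: x ∈ {1, 5}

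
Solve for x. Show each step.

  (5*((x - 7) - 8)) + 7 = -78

Step 1. [(5*((x - 7) - 8)) + 7 = -78] the outer +7 inverts by subtracting 7, so sub: 5*((x - 7) - 8) = -85.
Step 2. [5*((x - 7) - 8) = -85] leading coefficient 5: divide by 5, so div: (x - 7) - 8 = -17.
Step 3. [(x - 7) - 8 = -17] the outer -8 inverts by adding 8 ⇒ sub: x - 7 = -9.
Step 4. [x - 7 = -9] -7 is outermost — add 7 both sides ⇒ sub: x = -2.

Answer: x ∈ {-2}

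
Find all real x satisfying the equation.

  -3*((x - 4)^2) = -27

Step 1. [-3*((x - 4)^2) = -27] leading coefficient -3: divide by -3, so div: (x - 4)^2 = 9.
Step 2. [(x - 4)^2 = 9] 9 ≥ 0, LHS is (·)² — take ±√. So sqrt: x - 4 = 3 or -3.
Step 3. [x - 4 = 3 or -3] peel the -4: add 4 from each side, so sub: x = 7 or 1.

Answer: x ∈ {1, 7}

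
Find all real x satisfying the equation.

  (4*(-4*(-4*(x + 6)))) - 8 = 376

Step 1. [(4*(-4*(-4*(x + 6)))) - 8 = 376] peel the -8: add 8 from each side, so sub: 4*(-4*(-4*(x + 6))) = 384.
Step 2. [4*(-4*(-4*(x + 6))) = 384] leading coefficient 4: divide by 4. So div: -4*(-4*(x + 6)) = 96.
Step 3. [-4*(-4*(x + 6)) = 96] leading coefficient -4: divide by -4. So div: -4*(x + 6) = -24.
Step 4. [-4*(x + 6) = -24] leading coefficient -4: divide by -4 ⇒ div: x + 6 = 6.
Step 5. [x + 6 = 6] subtract 6: x sits inside (… + 6), so sub: x = 0.

Answer: x ∈ {0}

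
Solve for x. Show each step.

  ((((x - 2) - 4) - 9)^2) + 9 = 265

Step 1. [((((x - 2) - 4) - 9)^2) + 9 = 265] 9 comes off first (subtract 9) ⇒ sub: (((x - 2) - 4) - 9)^2 = 256.
Step 2. [(((x - 2) - 4) - 9)^2 = 256] 256 ≥ 0, LHS is (·)² — take ±√ ⇒ sqrt: ((x - 2) - 4) - 9 = 16 or -16.
Step 3. [((x - 2) - 4) - 9 = 16 or -16] add 9: x sits inside (… - 9). So sub: (x - 2) - 4 = 25 or -7.
Step 4. [(x - 2) - 4 = 25 or -7] 4 comes off first (add 4) ⇒ sub: x - 2 = 29 or -3.
Step 5. [x - 2 = 29 or -3] the outer -2 inverts by adding 2, so sub: x = 31 or -1.

Answer: x ∈ {-1, 31}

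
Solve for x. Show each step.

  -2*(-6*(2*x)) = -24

Step 1. [-2*(-6*(2*x)) = -24] divide by the outer -2. So div: -6*(2*x) = 12.
Step 2. [-6*(2*x) = 12] -6 out front; divide by -6. So div: 2*x = -2.
Step 3. [2*x = -2] LHS = 2·(…); ÷2 both sides ⇒ div: x = -1.

Answer: x ∈ {-1}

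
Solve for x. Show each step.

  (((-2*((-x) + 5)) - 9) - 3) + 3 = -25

Step 1. [(((-2*((-x) + 5)) - 9) - 3) + 3 = -25] subtract 3: x sits inside (… + 3). So sub: ((-2*((-x) + 5)) - 9) - 3 = -28.
Step 2. [((-2*((-x) + 5)) - 9) - 3 = -28] peel the -3: add 3 from each side. So sub: (-2*((-x) + 5)) - 9 = -25.
Step 3. [(-2*((-x) + 5)) - 9 = -25] peel the -9: add 9 from each side. So sub: -2*((-x) + 5) = -16.
Step 4. [-2*((-x) + 5) = -16] -2·(inner) — divide through by -2. So div: (-x) + 5 = 8.
Step 5. [(-x) + 5 = 8] the outer +5 inverts by subtracting 5 ⇒ sub: -x = 3.
Step 6. [-x = 3] flip signs both sides ⇒ neg: x = -3.

Answer: x ∈ {-3}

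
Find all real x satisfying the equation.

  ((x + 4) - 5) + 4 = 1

Step 1. [((x + 4) - 5) + 4 = 1] the outer +4 inverts by subtracting 4. So sub: (x + 4) - 5 = -3.
Step 2. [(x + 4) - 5 = -3] 5 comes off first (add 5) ⇒ sub: x + 4 = 2.
Step 3. [x + 4 = 2] 4 comes off first (subtract 4). So sub: x = -2.

Answer: x ∈ {-2}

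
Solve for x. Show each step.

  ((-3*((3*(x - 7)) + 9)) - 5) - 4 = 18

Step 1. [((-3*((3*(x - 7)) + 9)) - 5) - 4 = 18] 4 comes off first (add 4) ⇒ sub: (-3*((3*(x - 7)) + 9)) - 5 = 22.
Step 2. [(-3*((3*(x - 7)) + 9)) - 5 = 22] the outer -5 inverts by adding 5 ⇒ sub: -3*((3*(x - 7)) + 9) = 27.
Step 3. [-3*((3*(x - 7)) + 9) = 27] LHS = -3·(…); ÷-3 both sides, so div: (3*(x - 7)) + 9 = -9.
Step 4. [(3*(x - 7)) + 9 = -9] 9 comes off first (subtract 9). So sub: 3*(x - 7) = -18.
Step 5. [3*(x - 7) = -18] 3·(inner) — divide through by 3 ⇒ div: x - 7 = -6.
Step 6. [x - 7 = -6] add 7: x sits inside (… - 7), so sub: x = 1.

Answer: x ∈ {1}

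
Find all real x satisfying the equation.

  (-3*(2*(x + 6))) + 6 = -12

Step 1. [(-3*(2*(x + 6))) + 6 = -12] 6 comes off first (subtract 6) ⇒ sub: -3*(2*(x + 6)) = -18.
Step 2. [-3*(2*(x + 6)) = -18] -3 out front; divide by -3, so div: 2*(x + 6) = 6.
Step 3. [2*(x + 6) = 6] divide by the outer 2, so div: x + 6 = 3.
Step 4. [x + 6 = 3] 6 comes off first (subtract 6). So sub: x = -3.

Answer: x ∈ {-3}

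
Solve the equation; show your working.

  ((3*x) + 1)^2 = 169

Step 1. [((3*x) + 1)^2 = 169] √ both sides: 169 ≥ 0 gives two branches, so sqrt: (3*x) + 1 = 13 or -13.
Step 2. [(3*x) + 1 = 13 or -13] the outer +1 inverts by subtracting 1, so sub: 3*x = 12 or -14.
Step 3. [3*x = 12 or -14] LHS = 3·(…); ÷3 both sides, so div: x = 4 or -14/3.

Answer: x ∈ {-14/3, 4}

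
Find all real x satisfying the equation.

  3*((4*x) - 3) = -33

Step 1. [3*((4*x) - 3) = -33] divide by the outer 3, so div: (4*x) - 3 = -11.
Step 2. [(4*x) - 3 = -11] 3 comes off first (add 3) ⇒ sub: 4*x = -8.
Step 3. [4*x = -8] 4 out front; divide by 4 ⇒ div: x = -2.

Answer: x ∈ {-2}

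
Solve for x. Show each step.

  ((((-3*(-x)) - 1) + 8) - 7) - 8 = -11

Step 1. [((((-3*(-x)) - 1) + 8) - 7) - 8 = -11] peel the -8: add 8 from each side, so sub: (((-3*(-x)) - 1) + 8) - 7 = -3.
Step 2. [(((-3*(-x)) - 1) + 8) - 7 = -3] add 7: x sits inside (… - 7). So sub: ((-3*(-x)) - 1) + 8 = 4.
Step 3. [((-3*(-x)) - 1) + 8 = 4] subtract 8: x sits inside (… + 8) ⇒ sub: (-3*(-x)) - 1 = -4.
Step 4. [(-3*(-x)) - 1 = -4] add 1: x sits inside (… - 1), so sub: -3*(-x) = -3.
Step 5. [-3*(-x) = -3] LHS = -3·(…); ÷-3 both sides, so div: -x = 1.
Step 6. [-x = 1] flip signs both sides. So neg: x = -1.

Answer: x ∈ {-1}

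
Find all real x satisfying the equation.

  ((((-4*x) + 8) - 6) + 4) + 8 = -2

Step 1. [((((-4*x) + 8) - 6) + 4) + 8 = -2] the outer +8 inverts by subtracting 8 ⇒ sub: (((-4*x) + 8) - 6) + 4 = -10.
Step 2. [(((-4*x) + 8) - 6) + 4 = -10] +4 is outermost — subtract 4 both sides, so sub: ((-4*x) + 8) - 6 = -14.
Step 3. [((-4*x) + 8) - 6 = -14] peel the -6: add 6 from each side ⇒ sub: (-4*x) + 8 = -8.
Step 4. [(-4*x) + 8 = -8] the outer +8 inverts by subtracting 8, so sub: -4*x = -16.
Step 5. [-4*x = -16] -4·(inner) — divide through by -4. So div: x = 4.

Answer: x ∈ {4}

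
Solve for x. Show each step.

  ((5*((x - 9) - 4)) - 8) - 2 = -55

Step 1. [((5*((x - 9) - 4)) - 8) - 2 = -55] add 2: x sits inside (… - 2), so sub: (5*((x - 9) - 4)) - 8 = -53.
Step 2. [(5*((x - 9) - 4)) - 8 = -53] add 8: x sits inside (… - 8). So sub: 5*((x - 9) - 4) = -45.
Step 3. [5*((x - 9) - 4) = -45] 5·(inner) — divide through by 5, so div: (x - 9) - 4 = -9.
Step 4. [(x - 9) - 4 = -9] -4 is outermost — add 4 both sides, so sub: x - 9 = -5.
Step 5. [x - 9 = -5] peel the -9: add 9 from each side. So sub: x = 4.

Answer: x ∈ {4}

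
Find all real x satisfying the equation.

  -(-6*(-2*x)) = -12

Step 1. [-(-6*(-2*x)) = -12] LHS negated; negate both sides ⇒ neg: -6*(-2*x) = 12.
Step 2. [-6*(-2*x) = 12] leading coefficient -6: divide by -6, so div: -2*x = -2.
Step 3. [-2*x = -2] divide by the outer -2. So div: x = 1.

Answer: x ∈ {1}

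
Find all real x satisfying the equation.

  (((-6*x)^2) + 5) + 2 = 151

Step 1. [(((-6*x)^2) + 5) + 2 = 151] peel the +2: subtract 2 from each side ⇒ sub: ((-6*x)^2) + 5 = 149.
Step 2. [((-6*x)^2) + 5 = 149] +5 is outermost — subtract 5 both sides, so sub: (-6*x)^2 = 144.
Step 3. [(-6*x)^2 = 144] 144 ≥ 0, LHS is (·)² — take ±√, so sqrt: -6*x = 12 or -12.
Step 4. [-6*x = 12 or -12] -6·(inner) — divide through by -6 ⇒ div: x = -2 or 2.

Answer: x ∈ {-2, 2}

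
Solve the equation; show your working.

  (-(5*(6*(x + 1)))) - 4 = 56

Step 1. [(-(5*(6*(x + 1)))) - 4 = 56] peel the -4: add 4 from each side ⇒ sub: -(5*(6*(x + 1))) = 60.
Step 2. [-(5*(6*(x + 1))) = 60] flip signs both sides. So neg: 5*(6*(x + 1)) = -60.
Step 3. [5*(6*(x + 1)) = -60] leading coefficient 5: divide by 5 ⇒ div: 6*(x + 1) = -12.
Step 4. [6*(x + 1) = -12] divide by the outer 6, so div: x + 1 = -2.
Step 5. [x + 1 = -2] +1 is outermost — subtract 1 both sides, so sub: x = -3.

Answer: x ∈ {-3}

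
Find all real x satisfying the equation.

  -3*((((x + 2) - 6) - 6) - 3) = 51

Step 1. [-3*((((x + 2) - 6) - 6) - 3) = 51] LHS = -3·(…); ÷-3 both sides, so div: (((x + 2) - 6) - 6) - 3 = -17.
Step 2. [(((x + 2) - 6) - 6) - 3 = -17] peel the -3: add 3 from each side, so sub: ((x + 2) - 6) - 6 = -14.
Step 3. [((x + 2) - 6) - 6 = -14] add 6: x sits inside (… - 6), so sub: (x + 2) - 6 = -8.
Step 4. [(x + 2) - 6 = -8] -6 is outermost — add 6 both sides, so sub: x + 2 = -2.
Step 5. [x + 2 = -2] 2 comes off first (subtract 2). So sub: x = -4.

Answer: x ∈ {-4}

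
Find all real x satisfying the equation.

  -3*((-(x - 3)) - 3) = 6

Step 1. [-3*((-(x - 3)) - 3) = 6] -3·(inner) — divide through by -3. So div: (-(x - 3)) - 3 = -2.
Step 2. [(-(x - 3)) - 3 = -2] 3 comes off first (add 3), so sub: -(x - 3) = 1.
Step 3. [-(x - 3) = 1] flip signs both sides, so neg: x - 3 = -1.
Step 4. [x - 3 = -1] -3 is outermost — add 3 both sides. So sub: x = 2.

Answer: x ∈ {2}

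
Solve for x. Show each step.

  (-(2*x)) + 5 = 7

Step 1. [(-(2*x)) + 5 = 7] 5 comes off first (subtract 5). So sub: -(2*x) = 2.
Step 2. [-(2*x) = 2] leading − — multiply by −1 ⇒ neg: 2*x = -2.
Step 3. [2*x = -2] LHS = 2·(…); ÷2 both sides ⇒ div: x = -1.

Answer: x ∈ {-1}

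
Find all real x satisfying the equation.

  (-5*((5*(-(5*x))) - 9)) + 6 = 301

Step 1. [(-5*((5*(-(5*x))) - 9)) + 6 = 301] 6 comes off first (subtract 6), so sub: -5*((5*(-(5*x))) - 9) = 295.
Step 2. [-5*((5*(-(5*x))) - 9) = 295] divide by the outer -5. So div: (5*(-(5*x))) - 9 = -59.
Step 3. [(5*(-(5*x))) - 9 = -59] the outer -9 inverts by adding 9 ⇒ sub: 5*(-(5*x)) = -50.
Step 4. [5*(-(5*x)) = -50] divide by the outer 5. So div: -(5*x) = -10.
Step 5. [-(5*x) = -10] flip signs both sides ⇒ neg: 5*x = 10.
Step 6. [5*x = 10] 5·(inner) — divide through by 5 ⇒ div: x = 2.

Answer: x ∈ {2}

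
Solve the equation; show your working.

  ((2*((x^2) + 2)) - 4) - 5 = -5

Step 1. [((2*((x^2) + 2)) - 4) - 5 = -5] peel the -5: add 5 from each side ⇒ sub: (2*((x^2) + 2)) - 4 = 0.
Step 2. [(2*((x^2) + 2)) - 4 = 0] 2 divides every term; factor it out. So factor: ((x^2) + 2) - 2 = 0.
Step 3. [((x^2) + 2) - 2 = 0] peel the -2: add 2 from each side. So sub: (x^2) + 2 = 2.
Step 4. [(x^2) + 2 = 2] peel the +2: subtract 2 from each side, so sub: x^2 = 0.
Step 5. [x^2 = 0] LHS squared, RHS 0 ≥ 0: apply √ (±), so sqrt: x = 0.

Answer: x ∈ {0}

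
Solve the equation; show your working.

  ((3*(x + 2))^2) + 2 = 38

Step 1. [((3*(x + 2))^2) + 2 = 38] subtract 2: x sits inside (… + 2) ⇒ sub: (3*(x + 2))^2 = 36.
Step 2. [(3*(x + 2))^2 = 36] 36 ≥ 0, LHS is (·)² — take ±√, so sqrt: 3*(x + 2) = 6 or -6.
Step 3. [3*(x + 2) = 6 or -6] 3·(inner) — divide through by 3. So div: x + 2 = 2 or -2.
Step 4. [x + 2 = 2 or -2] 2 comes off first (subtract 2), so sub: x = 0 or -4.

Answer: x ∈ {-4, 0}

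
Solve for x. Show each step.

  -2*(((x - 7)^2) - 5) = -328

Step 1. [-2*(((x - 7)^2) - 5) = -328] divide by the outer -2. So div: ((x - 7)^2) - 5 = 164.
Step 2. [((x - 7)^2) - 5 = 164] the outer -5 inverts by adding 5, so sub: (x - 7)^2 = 169.
Step 3. [(x - 7)^2 = 169] LHS squared, RHS 169 ≥ 0: apply √ (±) ⇒ sqrt: x - 7 = 13 or -13.
Step 4. [x - 7 = 13 or -13] -7 is outermost — add 7 both sides. So sub: x = 20 or -6.

Answer: x ∈ {-6, 20}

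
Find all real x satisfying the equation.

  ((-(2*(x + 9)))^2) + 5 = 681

Step 1. [((-(2*(x + 9)))^2) + 5 = 681] subtract 5: x sits inside (… + 5). So sub: (-(2*(x + 9)))^2 = 676.
Step 2. [(-(2*(x + 9)))^2 = 676] LHS squared, RHS 676 ≥ 0: apply √ (±). So sqrt: -(2*(x + 9)) = 26 or -26.
Step 3. [-(2*(x + 9)) = 26 or -26] leading − — multiply by −1 ⇒ neg: 2*(x + 9) = -26 or 26.
Step 4. [2*(x + 9) = -26 or 26] LHS = 2·(…); ÷2 both sides, so div: x + 9 = -13 or 13.
Step 5. [x + 9 = -13 or 13] peel the +9: subtract 9 from each side ⇒ sub: x = -22 or 4.

Answer: x ∈ {-22, 4}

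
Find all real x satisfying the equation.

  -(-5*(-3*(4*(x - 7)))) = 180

Step 1. [-(-5*(-3*(4*(x - 7)))) = 180] LHS negated; negate both sides, so neg: -5*(-3*(4*(x - 7))) = -180.
Step 2. [-5*(-3*(4*(x - 7))) = -180] -5·(inner) — divide through by -5 ⇒ div: -3*(4*(x - 7)) = 36.
Step 3. [-3*(4*(x - 7)) = 36] -3·(inner) — divide through by -3 ⇒ div: 4*(x - 7) = -12.
Step 4. [4*(x - 7) = -12] leading coefficient 4: divide by 4. So div: x - 7 = -3.
Step 5. [x - 7 = -3] peel the -7: add 7 from each side. So sub: x = 4.

Answer: x ∈ {4}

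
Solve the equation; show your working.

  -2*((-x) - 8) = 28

Step 1. [-2*((-x) - 8) = 28] -2 out front; divide by -2. So div: (-x) - 8 = -14.
Step 2. [(-x) - 8 = -14] peel the -8: add 8 from each side ⇒ sub: -x = -6.
Step 3. [-x = -6] LHS negated; negate both sides. So neg: x = 6.

Answer: x ∈ {6}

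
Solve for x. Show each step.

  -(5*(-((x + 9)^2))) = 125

Step 1. [-(5*(-((x + 9)^2))) = 125] LHS negated; negate both sides. So neg: 5*(-((x + 9)^2)) = -125.
Step 2. [5*(-((x + 9)^2)) = -125] leading coefficient 5: divide by 5, so div: -((x + 9)^2) = -25.
Step 3. [-((x + 9)^2) = -25] leading − — multiply by −1 ⇒ neg: (x + 9)^2 = 25.
Step 4. [(x + 9)^2 = 25] √ both sides: 25 ≥ 0 gives two branches ⇒ sqrt: x + 9 = 5 or -5.
Step 5. [x + 9 = 5 or -5] the outer +9 inverts by subtracting 9 ⇒ sub: x = -4 or -14.

Answer: x ∈ {-14, -4}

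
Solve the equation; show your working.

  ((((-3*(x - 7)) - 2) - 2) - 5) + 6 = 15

Step 1. [((((-3*(x - 7)) - 2) - 2) - 5) + 6 = 15] peel the +6: subtract 6 from each side ⇒ sub: (((-3*(x - 7)) - 2) - 2) - 5 = 9.
Step 2. [(((-3*(x - 7)) - 2) - 2) - 5 = 9] 5 comes off first (add 5). So sub: ((-3*(x - 7)) - 2) - 2 = 14.
Step 3. [((-3*(x - 7)) - 2) - 2 = 14] 2 comes off first (add 2), so sub: (-3*(x - 7)) - 2 = 16.
Step 4. [(-3*(x - 7)) - 2 = 16] -2 is outermost — add 2 both sides ⇒ sub: -3*(x - 7) = 18.
Step 5. [-3*(x - 7) = 18] leading coefficient -3: divide by -3, so div: x - 7 = -6.
Step 6. [x - 7 = -6] add 7: x sits inside (… - 7) ⇒ sub: x = 1.

Answer: x ∈ {1}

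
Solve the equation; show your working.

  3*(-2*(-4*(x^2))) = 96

Step 1. [3*(-2*(-4*(x^2))) = 96] 3·(inner) — divide through by 3 ⇒ div: -2*(-4*(x^2)) = 32.
Step 2. [-2*(-4*(x^2)) = 32] divide by the outer -2 ⇒ div: -4*(x^2) = -16.
Step 3. [-4*(x^2) = -16] -4 out front; divide by -4 ⇒ div: x^2 = 4.
Step 4. [x^2 = 4] √ both sides: 4 ≥ 0 gives two branches. So sqrt: x = 2 or -2.

Answer: x ∈ {-2, 2}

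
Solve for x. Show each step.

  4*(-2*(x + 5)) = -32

Step 1. [4*(-2*(x + 5)) = -32] 4·(inner) — divide through by 4 ⇒ div: -2*(x + 5) = -8.
Step 2. [-2*(x + 5) = -8] -2·(inner) — divide through by -2 ⇒ div: x + 5 = 4.
Step 3. [x + 5 = 4] the outer +5 inverts by subtracting 5. So sub: x = -1.

Answer: x ∈ {-1}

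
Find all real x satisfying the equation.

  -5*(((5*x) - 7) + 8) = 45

Step 1. [-5*(((5*x) - 7) + 8) = 45] divide by the outer -5, so div: ((5*x) - 7) + 8 = -9.
Step 2. [((5*x) - 7) + 8 = -9] the outer +8 inverts by subtracting 8, so sub: (5*x) - 7 = -17.
Step 3. [(5*x) - 7 = -17] -7 is outermost — add 7 both sides ⇒ sub: 5*x = -10.
Step 4. [5*x = -10] 5·(inner) — divide through by 5 ⇒ div: x = -2.

Answer: x ∈ {-2}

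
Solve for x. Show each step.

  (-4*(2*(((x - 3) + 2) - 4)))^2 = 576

Step 1. [(-4*(2*(((x - 3) + 2) - 4)))^2 = 576] 576 ≥ 0, LHS is (·)² — take ±√, so sqrt: -4*(2*(((x - 3) + 2) - 4)) = 24 or -24.
Step 2. [-4*(2*(((x - 3) + 2) - 4)) = 24 or -24] leading coefficient -4: divide by -4 ⇒ div: 2*(((x - 3) + 2) - 4) = -6 or 6.
Step 3. [2*(((x - 3) + 2) - 4) = -6 or 6] leading coefficient 2: divide by 2, so div: ((x - 3) + 2) - 4 = -3 or 3.
Step 4. [((x - 3) + 2) - 4 = -3 or 3] 4 comes off first (add 4), so sub: (x - 3) + 2 = 1 or 7.
Step 5. [(x - 3) + 2 = 1 or 7] subtract 2: x sits inside (… + 2) ⇒ sub: x - 3 = -1 or 5.
Step 6. [x - 3 = -1 or 5] add 3: x sits inside (… - 3), so sub: x = 2 or 8.

Answer: x ∈ {2, 8}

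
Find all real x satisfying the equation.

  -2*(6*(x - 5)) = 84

Step 1. [-2*(6*(x - 5)) = 84] LHS = -2·(…); ÷-2 both sides. So div: 6*(x - 5) = -42.
Step 2. [6*(x - 5) = -42] 6 out front; divide by 6, so div: x - 5 = -7.
Step 3. [x - 5 = -7] -5 is outermost — add 5 both sides. So sub: x = -2.

Answer: x ∈ {-2}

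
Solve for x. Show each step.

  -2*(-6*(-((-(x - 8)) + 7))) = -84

Step 1. [-2*(-6*(-((-(x - 8)) + 7))) = -84] divide by the outer -2, so div: -6*(-((-(x - 8)) + 7)) = 42.
Step 2. [-6*(-((-(x - 8)) + 7)) = 42] -6 out front; divide by -6. So div: -((-(x - 8)) + 7) = -7.
Step 3. [-((-(x - 8)) + 7) = -7] flip signs both sides ⇒ neg: (-(x - 8)) + 7 = 7.
Step 4. [(-(x - 8)) + 7 = 7] 7 comes off first (subtract 7), so sub: -(x - 8) = 0.
Step 5. [-(x - 8) = 0] LHS negated; negate both sides. So neg: x - 8 = 0.
Step 6. [x - 8 = 0] 8 comes off first (add 8). So sub: x = 8.

Answer: x ∈ {8}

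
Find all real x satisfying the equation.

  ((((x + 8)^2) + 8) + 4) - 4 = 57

Step 1. [((((x + 8)^2) + 8) + 4) - 4 = 57] the outer -4 inverts by adding 4. So sub: (((x + 8)^2) + 8) + 4 = 61.
Step 2. [(((x + 8)^2) + 8) + 4 = 61] +4 is outermost — subtract 4 both sides. So sub: ((x + 8)^2) + 8 = 57.
Step 3. [((x + 8)^2) + 8 = 57] peel the +8: subtract 8 from each side. So sub: (x + 8)^2 = 49.
Step 4. [(x + 8)^2 = 49] 49 ≥ 0, LHS is (·)² — take ±√. So sqrt: x + 8 = 7 or -7.
Step 5. [x + 8 = 7 or -7] peel the +8: subtract 8 from each side, so sub: x = -1 or -15.

Answer: x ∈ {-15, -1}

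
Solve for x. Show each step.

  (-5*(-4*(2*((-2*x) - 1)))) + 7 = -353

Step 1. [(-5*(-4*(2*((-2*x) - 1)))) + 7 = -353] subtract 7: x sits inside (… + 7), so sub: -5*(-4*(2*((-2*x) - 1))) = -360.
Step 2. [-5*(-4*(2*((-2*x) - 1))) = -360] divide by the outer -5, so div: -4*(2*((-2*x) - 1)) = 72.
Step 3. [-4*(2*((-2*x) - 1)) = 72] -4 out front; divide by -4, so div: 2*((-2*x) - 1) = -18.
Step 4. [2*((-2*x) - 1) = -18] leading coefficient 2: divide by 2. So div: (-2*x) - 1 = -9.
Step 5. [(-2*x) - 1 = -9] the outer -1 inverts by adding 1, so sub: -2*x = -8.
Step 6. [-2*x = -8] divide by the outer -2. So div: x = 4.

Answer: x ∈ {4}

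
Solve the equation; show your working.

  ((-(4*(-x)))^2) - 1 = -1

Step 1. [((-(4*(-x)))^2) - 1 = -1] 1 comes off first (add 1) ⇒ sub: (-(4*(-x)))^2 = 0.
Step 2. [(-(4*(-x)))^2 = 0] LHS squared, RHS 0 ≥ 0: apply √ (±), so sqrt: -(4*(-x)) = 0.
Step 3. [-(4*(-x)) = 0] LHS negated; negate both sides ⇒ neg: 4*(-x) = 0.
Step 4. [4*(-x) = 0] 4·(inner) — divide through by 4, so div: -x = 0.
Step 5. [-x = 0] leading − — multiply by −1, so neg: x = 0.

Answer: x ∈ {0}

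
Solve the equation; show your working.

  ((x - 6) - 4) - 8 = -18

Step 1. [((x - 6) - 4) - 8 = -18] peel the -8: add 8 from each side. So sub: (x - 6) - 4 = -10.
Step 2. [(x - 6) - 4 = -10] 4 comes off first (add 4). So sub: x - 6 = -6.
Step 3. [x - 6 = -6] peel the -6: add 6 from each side ⇒ sub: x = 0.

Answer: x ∈ {0}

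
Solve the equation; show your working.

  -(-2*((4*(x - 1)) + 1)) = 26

Step 1. [-(-2*((4*(x - 1)) + 1)) = 26] LHS negated; negate both sides. So neg: -2*((4*(x - 1)) + 1) = -26.
Step 2. [-2*((4*(x - 1)) + 1) = -26] leading coefficient -2: divide by -2, so div: (4*(x - 1)) + 1 = 13.
Step 3. [(4*(x - 1)) + 1 = 13] peel the +1: subtract 1 from each side. So sub: 4*(x - 1) = 12.
Step 4. [4*(x - 1) = 12] LHS = 4·(…); ÷4 both sides. So div: x - 1 = 3.
Step 5. [x - 1 = 3] add 1: x sits inside (… - 1). So sub: x = 4.

Answer: x ∈ {4}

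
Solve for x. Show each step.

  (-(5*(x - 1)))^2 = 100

Step 1. [(-(5*(x - 1)))^2 = 100] LHS squared, RHS 100 ≥ 0: apply √ (±), so sqrt: -(5*(x - 1)) = 10 or -10.
Step 2. [-(5*(x - 1)) = 10 or -10] flip signs both sides ⇒ neg: 5*(x - 1) = -10 or 10.
Step 3. [5*(x - 1) = -10 or 10] 5·(inner) — divide through by 5, so div: x - 1 = -2 or 2.
Step 4. [x - 1 = -2 or 2] add 1: x sits inside (… - 1) ⇒ sub: x = -1 or 3.

Answer: x ∈ {-1, 3}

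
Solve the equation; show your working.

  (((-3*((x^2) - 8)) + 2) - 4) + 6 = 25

Step 1. [(((-3*((x^2) - 8)) + 2) - 4) + 6 = 25] peel the +6: subtract 6 from each side. So sub: ((-3*((x^2) - 8)) + 2) - 4 = 19.
Step 2. [((-3*((x^2) - 8)) + 2) - 4 = 19] the outer -4 inverts by adding 4 ⇒ sub: (-3*((x^2) - 8)) + 2 = 23.
Step 3. [(-3*((x^2) - 8)) + 2 = 23] +2 is outermost — subtract 2 both sides. So sub: -3*((x^2) - 8) = 21.
Step 4. [-3*((x^2) - 8) = 21] leading coefficient -3: divide by -3 ⇒ div: (x^2) - 8 = -7.
Step 5. [(x^2) - 8 = -7] -8 is outermost — add 8 both sides. So sub: x^2 = 1.
Step 6. [x^2 = 1] √ both sides: 1 ≥ 0 gives two branches ⇒ sqrt: x = 1 or -1.

Answer: x ∈ {-1, 1}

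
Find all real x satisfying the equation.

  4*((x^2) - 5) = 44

Step 1. [4*((x^2) - 5) = 44] leading coefficient 4: divide by 4. So div: (x^2) - 5 = 11.
Step 2. [(x^2) - 5 = 11] the outer -5 inverts by adding 5, so sub: x^2 = 16.
Step 3. [x^2 = 16] √ both sides: 16 ≥ 0 gives two branches. So sqrt: x = 4 or -4.

Answer: x ∈ {-4, 4}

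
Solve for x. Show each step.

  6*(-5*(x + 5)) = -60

Step 1. [6*(-5*(x + 5)) = -60] 6·(inner) — divide through by 6. So div: -5*(x + 5) = -10.
Step 2. [-5*(x + 5) = -10] divide by the outer -5. So div: x + 5 = 2.
Step 3. [x + 5 = 2] subtract 5: x sits inside (… + 5) ⇒ sub: x = -3.

Answer: x ∈ {-3}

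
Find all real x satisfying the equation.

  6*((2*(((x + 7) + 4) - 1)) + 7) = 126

Step 1. [6*((2*(((x + 7) + 4) - 1)) + 7) = 126] 6·(inner) — divide through by 6 ⇒ div: (2*(((x + 7) + 4) - 1)) + 7 = 21.
Step 2. [(2*(((x + 7) + 4) - 1)) + 7 = 21] the outer +7 inverts by subtracting 7, so sub: 2*(((x + 7) + 4) - 1) = 14.
Step 3. [2*(((x + 7) + 4) - 1) = 14] leading coefficient 2: divide by 2 ⇒ div: ((x + 7) + 4) - 1 = 7.
Step 4. [((x + 7) + 4) - 1 = 7] -1 is outermost — add 1 both sides ⇒ sub: (x + 7) + 4 = 8.
Step 5. [(x + 7) + 4 = 8] subtract 4: x sits inside (… + 4) ⇒ sub: x + 7 = 4.
Step 6. [x + 7 = 4] peel the +7: subtract 7 from each side ⇒ sub: x = -3.

Answer: x ∈ {-3}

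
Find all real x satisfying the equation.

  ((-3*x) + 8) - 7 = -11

Step 1. [((-3*x) + 8) - 7 = -11] 7 comes off first (add 7), so sub: (-3*x) + 8 = -4.
Step 2. [(-3*x) + 8 = -4] 8 comes off first (subtract 8), so sub: -3*x = -12.
Step 3. [-3*x = -12] -3·(inner) — divide through by -3, so div: x = 4.

Answer: x ∈ {4}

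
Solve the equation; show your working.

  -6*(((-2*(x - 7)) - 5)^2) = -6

Step 1. [-6*(((-2*(x - 7)) - 5)^2) = -6] -6·(inner) — divide through by -6. So div: ((-2*(x - 7)) - 5)^2 = 1.
Step 2. [((-2*(x - 7)) - 5)^2 = 1] LHS squared, RHS 1 ≥ 0: apply √ (±). So sqrt: (-2*(x - 7)) - 5 = 1 or -1.
Step 3. [(-2*(x - 7)) - 5 = 1 or -1] the outer -5 inverts by adding 5. So sub: -2*(x - 7) = 6 or 4.
Step 4. [-2*(x - 7) = 6 or 4] -2 out front; divide by -2. So div: x - 7 = -3 or -2.
Step 5. [x - 7 = -3 or -2] 7 comes off first (add 7), so sub: x = 4 or 5.

Answer: x ∈ {4, 5}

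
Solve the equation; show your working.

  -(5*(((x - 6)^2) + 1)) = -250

Step 1. [-(5*(((x - 6)^2) + 1)) = -250] flip signs both sides, so neg: 5*(((x - 6)^2) + 1) = 250.
Step 2. [5*(((x - 6)^2) + 1) = 250] divide by the outer 5 ⇒ div: ((x - 6)^2) + 1 = 50.
Step 3. [((x - 6)^2) + 1 = 50] the outer +1 inverts by subtracting 1, so sub: (x - 6)^2 = 49.
Step 4. [(x - 6)^2 = 49] 49 ≥ 0, LHS is (·)² — take ±√. So sqrt: x - 6 = 7 or -7.
Step 5. [x - 6 = 7 or -7] -6 is outermost — add 6 both sides ⇒ sub: x = 13 or -1.

Answer: x ∈ {-1, 13}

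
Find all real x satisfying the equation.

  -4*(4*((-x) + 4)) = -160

Step 1. [-4*(4*((-x) + 4)) = -160] -4·(inner) — divide through by -4, so div: 4*((-x) + 4) = 40.
Step 2. [4*((-x) + 4) = 40] LHS = 4·(…); ÷4 both sides. So div: (-x) + 4 = 10.
Step 3. [(-x) + 4 = 10] the outer +4 inverts by subtracting 4. So sub: -x = 6.
Step 4. [-x = 6] LHS negated; negate both sides, so neg: x = -6.

Answer: x ∈ {-6}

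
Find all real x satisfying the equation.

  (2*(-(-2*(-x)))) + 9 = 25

Step 1. [(2*(-(-2*(-x)))) + 9 = 25] the outer +9 inverts by subtracting 9, so sub: 2*(-(-2*(-x))) = 16.
Step 2. [2*(-(-2*(-x))) = 16] LHS = 2·(…); ÷2 both sides. So div: -(-2*(-x)) = 8.
Step 3. [-(-2*(-x)) = 8] leading − — multiply by −1 ⇒ neg: -2*(-x) = -8.
Step 4. [-2*(-x) = -8] LHS = -2·(…); ÷-2 both sides ⇒ div: -x = 4.
Step 5. [-x = 4] leading − — multiply by −1. So neg: x = -4.

Answer: x ∈ {-4}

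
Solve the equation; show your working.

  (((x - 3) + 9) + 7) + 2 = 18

Step 1. [(((x - 3) + 9) + 7) + 2 = 18] subtract 2: x sits inside (… + 2). So sub: ((x - 3) + 9) + 7 = 16.
Step 2. [((x - 3) + 9) + 7 = 16] 7 comes off first (subtract 7), so sub: (x - 3) + 9 = 9.
Step 3. [(x - 3) + 9 = 9] the outer +9 inverts by subtracting 9. So sub: x - 3 = 0.
Step 4. [x - 3 = 0] -3 is outermost — add 3 both sides ⇒ sub: x = 3.

Answer: x ∈ {3}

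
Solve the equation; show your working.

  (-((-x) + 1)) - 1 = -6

Step 1. [(-((-x) + 1)) - 1 = -6] 1 comes off first (add 1). So sub: -((-x) + 1) = -5.
Step 2. [-((-x) + 1) = -5] leading − — multiply by −1. So neg: (-x) + 1 = 5.
Step 3. [(-x) + 1 = 5] +1 is outermost — subtract 1 both sides ⇒ sub: -x = 4.
Step 4. [-x = 4] leading − — multiply by −1, so neg: x = -4.

Answer: x ∈ {-4}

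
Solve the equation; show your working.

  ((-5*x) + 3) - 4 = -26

Step 1. [((-5*x) + 3) - 4 = -26] -4 is outermost — add 4 both sides. So sub: (-5*x) + 3 = -22.
Step 2. [(-5*x) + 3 = -22] subtract 3: x sits inside (… + 3). So sub: -5*x = -25.
Step 3. [-5*x = -25] LHS = -5·(…); ÷-5 both sides. So div: x = 5.

Answer: x ∈ {5}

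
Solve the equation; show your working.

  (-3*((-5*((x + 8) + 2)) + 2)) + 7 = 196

Step 1. [(-3*((-5*((x + 8) + 2)) + 2)) + 7 = 196] 7 comes off first (subtract 7) ⇒ sub: -3*((-5*((x + 8) + 2)) + 2) = 189.
Step 2. [-3*((-5*((x + 8) + 2)) + 2) = 189] -3·(inner) — divide through by -3, so div: (-5*((x + 8) + 2)) + 2 = -63.
Step 3. [(-5*((x + 8) + 2)) + 2 = -63] +2 is outermost — subtract 2 both sides ⇒ sub: -5*((x + 8) + 2) = -65.
Step 4. [-5*((x + 8) + 2) = -65] leading coefficient -5: divide by -5, so div: (x + 8) + 2 = 13.
Step 5. [(x + 8) + 2 = 13] 2 comes off first (subtract 2) ⇒ sub: x + 8 = 11.
Step 6. [x + 8 = 11] the outer +8 inverts by subtracting 8. So sub: x = 3.

Answer: x ∈ {3}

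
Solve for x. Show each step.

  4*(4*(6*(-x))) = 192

Step 1. [4*(4*(6*(-x))) = 192] 4 out front; divide by 4. So div: 4*(6*(-x)) = 48.
Step 2. [4*(6*(-x)) = 48] LHS = 4·(…); ÷4 both sides. So div: 6*(-x) = 12.
Step 3. [6*(-x) = 12] divide by the outer 6. So div: -x = 2.
Step 4. [-x = 2] LHS negated; negate both sides. So neg: x = -2.

Answer: x ∈ {-2}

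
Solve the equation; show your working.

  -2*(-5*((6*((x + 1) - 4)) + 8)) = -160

Step 1. [-2*(-5*((6*((x + 1) - 4)) + 8)) = -160] -2 out front; divide by -2. So div: -5*((6*((x + 1) - 4)) + 8) = 80.
Step 2. [-5*((6*((x + 1) - 4)) + 8) = 80] leading coefficient -5: divide by -5 ⇒ div: (6*((x + 1) - 4)) + 8 = -16.
Step 3. [(6*((x + 1) - 4)) + 8 = -16] 8 comes off first (subtract 8). So sub: 6*((x + 1) - 4) = -24.
Step 4. [6*((x + 1) - 4) = -24] 6 out front; divide by 6 ⇒ div: (x + 1) - 4 = -4.
Step 5. [(x + 1) - 4 = -4] 4 comes off first (add 4). So sub: x + 1 = 0.
Step 6. [x + 1 = 0] peel the +1: subtract 1 from each side ⇒ sub: x = -1.

Answer: x ∈ {-1}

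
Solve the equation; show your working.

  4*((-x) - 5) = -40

Step 1. [4*((-x) - 5) = -40] leading coefficient 4: divide by 4, so div: (-x) - 5 = -10.
Step 2. [(-x) - 5 = -10] -5 is outermost — add 5 both sides ⇒ sub: -x = -5.
Step 3. [-x = -5] LHS negated; negate both sides. So neg: x = 5.

Answer: x ∈ {5}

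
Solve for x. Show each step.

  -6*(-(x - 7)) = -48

Step 1. [-6*(-(x - 7)) = -48] LHS = -6·(…); ÷-6 both sides, so div: -(x - 7) = 8.
Step 2. [-(x - 7) = 8] flip signs both sides, so neg: x - 7 = -8.
Step 3. [x - 7 = -8] the outer -7 inverts by adding 7. So sub: x = -1.

Answer: x ∈ {-1}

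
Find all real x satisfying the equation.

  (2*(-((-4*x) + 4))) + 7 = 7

Step 1. [(2*(-((-4*x) + 4))) + 7 = 7] +7 is outermost — subtract 7 both sides, so sub: 2*(-((-4*x) + 4)) = 0.
Step 2. [2*(-((-4*x) + 4)) = 0] LHS = 2·(…); ÷2 both sides, so div: -((-4*x) + 4) = 0.
Step 3. [-((-4*x) + 4) = 0] LHS negated; negate both sides ⇒ neg: (-4*x) + 4 = 0.
Step 4. [(-4*x) + 4 = 0] 4 comes off first (subtract 4) ⇒ sub: -4*x = -4.
Step 5. [-4*x = -4] LHS = -4·(…); ÷-4 both sides ⇒ div: x = 1.

Answer: x ∈ {1}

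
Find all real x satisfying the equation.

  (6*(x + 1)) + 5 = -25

Step 1. [(6*(x + 1)) + 5 = -25] +5 is outermost — subtract 5 both sides ⇒ sub: 6*(x + 1) = -30.
Step 2. [6*(x + 1) = -30] LHS = 6·(…); ÷6 both sides. So div: x + 1 = -5.
Step 3. [x + 1 = -5] the outer +1 inverts by subtracting 1, so sub: x = -6.

Answer: x ∈ {-6}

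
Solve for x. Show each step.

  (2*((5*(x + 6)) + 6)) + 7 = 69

Step 1. [(2*((5*(x + 6)) + 6)) + 7 = 69] the outer +7 inverts by subtracting 7 ⇒ sub: 2*((5*(x + 6)) + 6) = 62.
Step 2. [2*((5*(x + 6)) + 6) = 62] 2 out front; divide by 2 ⇒ div: (5*(x + 6)) + 6 = 31.
Step 3. [(5*(x + 6)) + 6 = 31] peel the +6: subtract 6 from each side, so sub: 5*(x + 6) = 25.
Step 4. [5*(x + 6) = 25] LHS = 5·(…); ÷5 both sides, so div: x + 6 = 5.
Step 5. [x + 6 = 5] the outer +6 inverts by subtracting 6. So sub: x = -1.

Answer: x ∈ {-1}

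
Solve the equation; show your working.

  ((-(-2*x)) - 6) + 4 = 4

Step 1. [((-(-2*x)) - 6) + 4 = 4] peel the +4: subtract 4 from each side ⇒ sub: (-(-2*x)) - 6 = 0.
Step 2. [(-(-2*x)) - 6 = 0] peel the -6: add 6 from each side ⇒ sub: -(-2*x) = 6.
Step 3. [-(-2*x) = 6] flip signs both sides. So neg: -2*x = -6.
Step 4. [-2*x = -6] -2 out front; divide by -2, so div: x = 3.

Answer: x ∈ {3}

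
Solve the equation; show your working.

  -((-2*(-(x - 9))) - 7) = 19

Step 1. [-((-2*(-(x - 9))) - 7) = 19] leading − — multiply by −1 ⇒ neg: (-2*(-(x - 9))) - 7 = -19.
Step 2. [(-2*(-(x - 9))) - 7 = -19] 7 comes off first (add 7). So sub: -2*(-(x - 9)) = -12.
Step 3. [-2*(-(x - 9)) = -12] divide by the outer -2, so div: -(x - 9) = 6.
Step 4. [-(x - 9) = 6] LHS negated; negate both sides ⇒ neg: x - 9 = -6.
Step 5. [x - 9 = -6] add 9: x sits inside (… - 9). So sub: x = 3.

Answer: x ∈ {3}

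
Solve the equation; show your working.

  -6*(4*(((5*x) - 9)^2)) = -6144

Step 1. [-6*(4*(((5*x) - 9)^2)) = -6144] leading coefficient -6: divide by -6 ⇒ div: 4*(((5*x) - 9)^2) = 1024.
Step 2. [4*(((5*x) - 9)^2) = 1024] 4·(inner) — divide through by 4 ⇒ div: ((5*x) - 9)^2 = 256.
Step 3. [((5*x) - 9)^2 = 256] LHS squared, RHS 256 ≥ 0: apply √ (±) ⇒ sqrt: (5*x) - 9 = 16 or -16.
Step 4. [(5*x) - 9 = 16 or -16] peel the -9: add 9 from each side. So sub: 5*x = 25 or -7.
Step 5. [5*x = 25 or -7] LHS = 5·(…); ÷5 both sides. So div: x = 5 or -7/5.

Answer: x ∈ {-7/5, 5}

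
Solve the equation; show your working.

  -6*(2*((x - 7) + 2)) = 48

Step 1. [-6*(2*((x - 7) + 2)) = 48] leading coefficient -6: divide by -6, so div: 2*((x - 7) + 2) = -8.
Step 2. [2*((x - 7) + 2) = -8] 2 out front; divide by 2, so div: (x - 7) + 2 = -4.
Step 3. [(x - 7) + 2 = -4] the outer +2 inverts by subtracting 2, so sub: x - 7 = -6.
Step 4. [x - 7 = -6] add 7: x sits inside (… - 7). So sub: x = 1.

Answer: x ∈ {1}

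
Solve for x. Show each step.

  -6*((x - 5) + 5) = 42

Step 1. [-6*((x - 5) + 5) = 42] -6·(inner) — divide through by -6, so div: (x - 5) + 5 = -7.
Step 2. [(x - 5) + 5 = -7] the outer +5 inverts by subtracting 5, so sub: x - 5 = -12.
Step 3. [x - 5 = -12] add 5: x sits inside (… - 5) ⇒ sub: x = -7.

Answer: x ∈ {-7}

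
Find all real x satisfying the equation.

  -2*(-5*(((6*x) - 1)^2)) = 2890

Step 1. [-2*(-5*(((6*x) - 1)^2)) = 2890] -2 out front; divide by -2 ⇒ div: -5*(((6*x) - 1)^2) = -1445.
Step 2. [-5*(((6*x) - 1)^2) = -1445] -5·(inner) — divide through by -5. So div: ((6*x) - 1)^2 = 289.
Step 3. [((6*x) - 1)^2 = 289] √ both sides: 289 ≥ 0 gives two branches ⇒ sqrt: (6*x) - 1 = 17 or -17.
Step 4. [(6*x) - 1 = 17 or -17] 1 comes off first (add 1). So sub: 6*x = 18 or -16.
Step 5. [6*x = 18 or -16] LHS = 6·(…); ÷6 both sides ⇒ div: x = 3 or -8/3.

Answer: x ∈ {-8/3, 3}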